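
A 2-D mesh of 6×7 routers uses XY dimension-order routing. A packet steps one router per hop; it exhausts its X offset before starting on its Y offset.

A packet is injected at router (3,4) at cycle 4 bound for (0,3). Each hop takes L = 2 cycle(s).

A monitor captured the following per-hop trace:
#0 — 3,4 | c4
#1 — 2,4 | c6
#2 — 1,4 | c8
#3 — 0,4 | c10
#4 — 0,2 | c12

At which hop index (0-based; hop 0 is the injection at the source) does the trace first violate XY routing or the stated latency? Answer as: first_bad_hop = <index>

first_bad_hop = 4

hop 1: step (-1,+0), +2 cyc — ok
hop 2: step (-1,+0), +2 cyc — ok
hop 3: step (-1,+0), +2 cyc — ok
hop 4: step (+0,-2), +2 cyc — BAD: non-unit step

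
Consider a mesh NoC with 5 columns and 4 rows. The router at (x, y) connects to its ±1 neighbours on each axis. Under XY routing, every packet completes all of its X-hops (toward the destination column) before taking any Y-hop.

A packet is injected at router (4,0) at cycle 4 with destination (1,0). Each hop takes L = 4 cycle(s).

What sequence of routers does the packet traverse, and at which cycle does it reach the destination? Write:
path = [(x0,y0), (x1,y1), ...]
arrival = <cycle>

[0] x=4 y=0 t=4
[1] x=3 y=0 t=8 →W
[2] x=2 y=0 t=12 →W
[3] x=1 y=0 t=16 →W

path = [(4,0), (3,0), (2,0), (1,0)]
arrival = 16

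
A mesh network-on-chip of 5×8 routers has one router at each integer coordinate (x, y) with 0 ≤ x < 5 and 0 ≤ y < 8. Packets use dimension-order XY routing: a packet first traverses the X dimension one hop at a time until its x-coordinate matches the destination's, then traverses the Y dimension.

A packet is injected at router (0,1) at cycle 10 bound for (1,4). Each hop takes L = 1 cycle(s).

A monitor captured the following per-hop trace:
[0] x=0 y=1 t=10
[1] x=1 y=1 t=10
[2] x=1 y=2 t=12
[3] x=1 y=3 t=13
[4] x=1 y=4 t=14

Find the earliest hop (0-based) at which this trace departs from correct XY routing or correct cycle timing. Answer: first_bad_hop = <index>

first_bad_hop = 1

[1] (+1,+0) / 0c ⇒ BAD: Δcyc=0≠L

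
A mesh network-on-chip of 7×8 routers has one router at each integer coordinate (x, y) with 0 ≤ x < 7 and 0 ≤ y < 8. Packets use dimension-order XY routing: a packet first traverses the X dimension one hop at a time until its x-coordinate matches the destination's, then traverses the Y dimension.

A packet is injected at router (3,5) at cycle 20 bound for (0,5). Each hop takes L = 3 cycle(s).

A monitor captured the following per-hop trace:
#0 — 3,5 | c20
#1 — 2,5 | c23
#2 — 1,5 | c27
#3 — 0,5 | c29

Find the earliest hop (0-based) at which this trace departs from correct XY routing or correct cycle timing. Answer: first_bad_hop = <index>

hop 1: step (-1,+0), +3 cyc — ok
hop 2: step (-1,+0), +4 cyc — BAD: Δcyc=4≠L

first_bad_hop = 2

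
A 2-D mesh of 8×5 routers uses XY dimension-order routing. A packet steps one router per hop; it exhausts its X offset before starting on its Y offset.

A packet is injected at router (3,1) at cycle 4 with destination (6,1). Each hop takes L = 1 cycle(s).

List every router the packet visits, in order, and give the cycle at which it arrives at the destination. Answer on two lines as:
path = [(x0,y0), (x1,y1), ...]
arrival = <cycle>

path = [(3,1), (4,1), (5,1), (6,1)]
arrival = 7

[0] x=3 y=1 t=4
[1] x=4 y=1 t=5 →E
[2] x=5 y=1 t=6 →E
[3] x=6 y=1 t=7 →E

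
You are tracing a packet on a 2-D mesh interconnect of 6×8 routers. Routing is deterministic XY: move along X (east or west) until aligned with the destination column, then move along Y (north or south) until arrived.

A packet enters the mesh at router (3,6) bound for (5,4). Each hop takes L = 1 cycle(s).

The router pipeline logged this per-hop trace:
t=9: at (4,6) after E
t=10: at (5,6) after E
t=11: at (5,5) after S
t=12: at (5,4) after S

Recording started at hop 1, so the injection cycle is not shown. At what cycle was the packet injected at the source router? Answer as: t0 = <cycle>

t0 = 8

At hop 1 the cycle is 9; in general cyc_k = t0 + kL.
Therefore t0 = 9 − L = 8.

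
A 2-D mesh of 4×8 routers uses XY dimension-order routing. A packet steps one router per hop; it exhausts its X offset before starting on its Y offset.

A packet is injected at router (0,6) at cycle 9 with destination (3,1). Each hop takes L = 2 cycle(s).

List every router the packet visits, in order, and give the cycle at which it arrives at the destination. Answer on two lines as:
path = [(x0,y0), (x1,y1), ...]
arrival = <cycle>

#0 — 0,6 | c9
#1 — 1,6 | c11 | E
#2 — 2,6 | c13 | E
#3 — 3,6 | c15 | E
#4 — 3,5 | c17 | S
#5 — 3,4 | c19 | S
#6 — 3,3 | c21 | S
#7 — 3,2 | c23 | S
#8 — 3,1 | c25 | S

path = [(0,6), (1,6), (2,6), (3,6), (3,5), (3,4), (3,3), (3,2), (3,1)]
arrival = 25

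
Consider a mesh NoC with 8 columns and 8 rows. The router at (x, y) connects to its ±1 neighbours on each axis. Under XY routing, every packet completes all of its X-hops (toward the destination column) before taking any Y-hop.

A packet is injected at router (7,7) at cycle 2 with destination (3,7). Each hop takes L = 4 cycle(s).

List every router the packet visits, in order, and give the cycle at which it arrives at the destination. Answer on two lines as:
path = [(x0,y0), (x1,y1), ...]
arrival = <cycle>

path = [(7,7), (6,7), (5,7), (4,7), (3,7)]
arrival = 18

  0. router=(7,7) cycle=2 (inject)
  1. router=(6,7) cycle=6 dir=W
  2. router=(5,7) cycle=10 dir=W
  3. router=(4,7) cycle=14 dir=W
  4. router=(3,7) cycle=18 dir=W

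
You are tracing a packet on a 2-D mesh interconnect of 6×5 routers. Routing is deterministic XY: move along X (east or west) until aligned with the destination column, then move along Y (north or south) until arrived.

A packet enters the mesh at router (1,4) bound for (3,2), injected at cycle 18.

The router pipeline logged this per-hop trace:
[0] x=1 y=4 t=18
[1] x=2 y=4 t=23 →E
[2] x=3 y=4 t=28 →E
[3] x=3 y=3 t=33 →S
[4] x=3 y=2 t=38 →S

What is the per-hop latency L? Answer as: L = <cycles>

From hop 0 (18) to hop 1 (23): +5 cycles.
Each hop adds L, hence L = 5.

L = 5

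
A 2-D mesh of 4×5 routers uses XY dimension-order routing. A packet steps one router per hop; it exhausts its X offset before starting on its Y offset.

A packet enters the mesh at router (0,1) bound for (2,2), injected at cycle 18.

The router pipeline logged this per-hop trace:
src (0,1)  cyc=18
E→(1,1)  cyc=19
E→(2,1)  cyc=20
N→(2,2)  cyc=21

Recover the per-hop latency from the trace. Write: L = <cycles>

L = 1

Between hops 0 and 1 the cycle counter advances 19 − 18 = 1.
Per-hop latency L = Δcyc = 1.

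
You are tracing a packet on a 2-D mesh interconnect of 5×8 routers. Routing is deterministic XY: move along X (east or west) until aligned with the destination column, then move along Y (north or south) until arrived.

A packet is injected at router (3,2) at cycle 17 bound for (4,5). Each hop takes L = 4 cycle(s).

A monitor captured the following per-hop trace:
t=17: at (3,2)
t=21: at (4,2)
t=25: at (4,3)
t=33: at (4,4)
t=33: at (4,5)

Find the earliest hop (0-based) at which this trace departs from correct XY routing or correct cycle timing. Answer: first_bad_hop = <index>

[1] (+1,+0) / 4c ⇒ ok
[2] (+0,+1) / 4c ⇒ ok
[3] (+0,+1) / 8c ⇒ BAD: Δcyc=8≠L

first_bad_hop = 3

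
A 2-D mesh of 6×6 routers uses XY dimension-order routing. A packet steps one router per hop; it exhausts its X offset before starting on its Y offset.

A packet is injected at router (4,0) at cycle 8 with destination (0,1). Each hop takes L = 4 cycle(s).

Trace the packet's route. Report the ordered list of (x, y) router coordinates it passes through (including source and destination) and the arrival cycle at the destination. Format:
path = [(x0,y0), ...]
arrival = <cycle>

path = [(4,0), (3,0), (2,0), (1,0), (0,0), (0,1)]
arrival = 28

  0. router=(4,0) cycle=8 (inject)
  1. router=(3,0) cycle=12 dir=W
  2. router=(2,0) cycle=16 dir=W
  3. router=(1,0) cycle=20 dir=W
  4. router=(0,0) cycle=24 dir=W
  5. router=(0,1) cycle=28 dir=N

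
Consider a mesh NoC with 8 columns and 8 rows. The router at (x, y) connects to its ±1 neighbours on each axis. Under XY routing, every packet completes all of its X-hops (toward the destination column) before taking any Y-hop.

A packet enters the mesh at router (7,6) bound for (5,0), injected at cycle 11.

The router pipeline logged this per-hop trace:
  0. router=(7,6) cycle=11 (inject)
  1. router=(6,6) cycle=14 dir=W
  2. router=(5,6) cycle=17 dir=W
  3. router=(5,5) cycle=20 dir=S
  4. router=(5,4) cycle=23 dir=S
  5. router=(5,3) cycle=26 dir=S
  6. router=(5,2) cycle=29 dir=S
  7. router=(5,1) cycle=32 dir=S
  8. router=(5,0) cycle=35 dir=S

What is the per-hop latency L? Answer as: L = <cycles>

cyc[1] − cyc[0] = 14 − 11 = 3.
Each hop adds L, hence L = 3.

L = 3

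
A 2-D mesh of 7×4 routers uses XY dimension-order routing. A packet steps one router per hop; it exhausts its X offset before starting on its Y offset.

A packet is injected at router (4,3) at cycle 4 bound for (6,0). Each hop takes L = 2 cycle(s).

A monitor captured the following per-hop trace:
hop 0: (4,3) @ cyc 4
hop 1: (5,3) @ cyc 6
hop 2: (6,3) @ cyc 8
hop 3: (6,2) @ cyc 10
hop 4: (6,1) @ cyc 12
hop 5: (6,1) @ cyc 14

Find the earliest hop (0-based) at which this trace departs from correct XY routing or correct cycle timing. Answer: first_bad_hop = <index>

check 1→ d=(1,0) cyc+2: ok
check 2→ d=(1,0) cyc+2: ok
check 3→ d=(0,-1) cyc+2: ok
check 4→ d=(0,-1) cyc+2: ok
check 5→ d=(0,0) cyc+2: BAD: non-unit step

first_bad_hop = 5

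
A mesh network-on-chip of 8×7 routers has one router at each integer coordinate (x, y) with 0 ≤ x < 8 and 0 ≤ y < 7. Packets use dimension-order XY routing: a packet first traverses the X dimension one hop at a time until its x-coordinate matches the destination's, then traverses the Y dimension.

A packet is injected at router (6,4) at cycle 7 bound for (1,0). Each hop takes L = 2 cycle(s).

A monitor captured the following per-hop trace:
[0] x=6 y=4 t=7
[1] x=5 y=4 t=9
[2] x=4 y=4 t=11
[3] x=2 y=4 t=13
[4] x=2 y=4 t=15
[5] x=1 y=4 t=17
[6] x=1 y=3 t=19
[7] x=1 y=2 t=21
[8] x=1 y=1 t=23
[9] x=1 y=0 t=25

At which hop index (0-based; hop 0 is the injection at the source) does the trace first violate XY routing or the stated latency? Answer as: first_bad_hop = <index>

  1: Δx=-1 Δy=+0 Δt=2 [ok]
  2: Δx=-1 Δy=+0 Δt=2 [ok]
  3: Δx=-2 Δy=+0 Δt=2 [BAD: non-unit step]

first_bad_hop = 3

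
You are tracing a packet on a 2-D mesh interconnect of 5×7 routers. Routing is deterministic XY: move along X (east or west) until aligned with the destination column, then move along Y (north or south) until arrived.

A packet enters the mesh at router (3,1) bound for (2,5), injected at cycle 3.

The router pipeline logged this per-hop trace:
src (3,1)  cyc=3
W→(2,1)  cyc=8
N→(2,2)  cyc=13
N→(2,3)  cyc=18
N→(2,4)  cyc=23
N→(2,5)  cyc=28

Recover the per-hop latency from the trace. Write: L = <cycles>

L = 5

Between hops 0 and 1 the cycle counter advances 8 − 3 = 5.
Each hop adds L, hence L = 5.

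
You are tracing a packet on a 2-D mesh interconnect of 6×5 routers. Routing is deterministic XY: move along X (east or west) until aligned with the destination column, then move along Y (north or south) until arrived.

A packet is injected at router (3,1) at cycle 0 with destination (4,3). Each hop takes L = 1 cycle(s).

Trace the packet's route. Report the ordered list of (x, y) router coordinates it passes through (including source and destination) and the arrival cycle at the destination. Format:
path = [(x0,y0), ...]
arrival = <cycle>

hop 0: (3,1) @ cyc 0
hop 1: (4,1) @ cyc 1  [E]
hop 2: (4,2) @ cyc 2  [N]
hop 3: (4,3) @ cyc 3  [N]

path = [(3,1), (4,1), (4,2), (4,3)]
arrival = 3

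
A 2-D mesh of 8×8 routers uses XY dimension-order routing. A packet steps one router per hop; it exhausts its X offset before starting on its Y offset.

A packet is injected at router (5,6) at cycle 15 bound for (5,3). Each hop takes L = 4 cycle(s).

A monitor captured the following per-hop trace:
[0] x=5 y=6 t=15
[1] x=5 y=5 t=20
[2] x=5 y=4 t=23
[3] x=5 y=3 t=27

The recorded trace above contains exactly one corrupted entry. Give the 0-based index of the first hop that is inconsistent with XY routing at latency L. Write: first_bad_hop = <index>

[1] (+0,-1) / 5c ⇒ BAD: Δcyc=5≠L

first_bad_hop = 1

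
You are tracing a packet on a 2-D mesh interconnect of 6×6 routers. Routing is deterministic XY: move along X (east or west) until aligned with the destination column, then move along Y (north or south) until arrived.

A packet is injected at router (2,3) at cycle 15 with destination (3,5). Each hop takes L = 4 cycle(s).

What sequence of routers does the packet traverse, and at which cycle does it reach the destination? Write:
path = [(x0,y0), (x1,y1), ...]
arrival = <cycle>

src (2,3)  cyc=15
E→(3,3)  cyc=19
N→(3,4)  cyc=23
N→(3,5)  cyc=27

path = [(2,3), (3,3), (3,4), (3,5)]
arrival = 27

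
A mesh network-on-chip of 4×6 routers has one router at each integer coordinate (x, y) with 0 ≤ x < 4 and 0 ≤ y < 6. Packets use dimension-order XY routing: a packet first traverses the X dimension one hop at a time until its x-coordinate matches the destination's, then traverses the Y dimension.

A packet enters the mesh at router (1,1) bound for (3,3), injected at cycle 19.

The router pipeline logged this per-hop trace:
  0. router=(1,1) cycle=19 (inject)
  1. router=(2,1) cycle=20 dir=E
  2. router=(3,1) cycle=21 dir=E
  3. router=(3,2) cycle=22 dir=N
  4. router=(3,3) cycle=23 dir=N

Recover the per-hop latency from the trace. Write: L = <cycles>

From hop 0 (19) to hop 1 (20): +1 cycles.
That increment is L by definition: L = 1.

L = 1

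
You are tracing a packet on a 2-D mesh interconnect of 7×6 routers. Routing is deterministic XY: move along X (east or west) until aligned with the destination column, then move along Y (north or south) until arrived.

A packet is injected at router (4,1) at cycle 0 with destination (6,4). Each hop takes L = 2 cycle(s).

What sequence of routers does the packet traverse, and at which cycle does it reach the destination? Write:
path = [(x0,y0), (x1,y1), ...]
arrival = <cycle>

path = [(4,1), (5,1), (6,1), (6,2), (6,3), (6,4)]
arrival = 10

  0. router=(4,1) cycle=0 (inject)
  1. router=(5,1) cycle=2 dir=E
  2. router=(6,1) cycle=4 dir=E
  3. router=(6,2) cycle=6 dir=N
  4. router=(6,3) cycle=8 dir=N
  5. router=(6,4) cycle=10 dir=N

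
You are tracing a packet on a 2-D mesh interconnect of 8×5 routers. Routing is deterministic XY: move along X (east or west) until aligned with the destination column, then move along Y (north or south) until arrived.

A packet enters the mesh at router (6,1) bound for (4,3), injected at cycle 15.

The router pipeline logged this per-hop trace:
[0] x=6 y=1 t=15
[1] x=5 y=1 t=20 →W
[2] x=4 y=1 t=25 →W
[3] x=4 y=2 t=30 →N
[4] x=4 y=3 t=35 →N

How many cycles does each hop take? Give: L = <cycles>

Δcyc across hop 0→1: 20 − 15 = 5.
That increment is L by definition: L = 5.

L = 5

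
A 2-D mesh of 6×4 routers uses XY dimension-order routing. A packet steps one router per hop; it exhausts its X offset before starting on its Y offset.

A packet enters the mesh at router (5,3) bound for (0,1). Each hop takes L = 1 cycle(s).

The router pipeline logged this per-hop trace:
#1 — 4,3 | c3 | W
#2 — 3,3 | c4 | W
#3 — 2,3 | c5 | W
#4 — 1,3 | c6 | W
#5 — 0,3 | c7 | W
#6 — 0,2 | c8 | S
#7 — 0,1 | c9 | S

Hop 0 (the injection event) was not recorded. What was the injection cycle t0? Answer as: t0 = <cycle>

cyc[1] = 3 and cyc[k] = t0 + k·L for every k.
Therefore t0 = 3 − L = 2.

t0 = 2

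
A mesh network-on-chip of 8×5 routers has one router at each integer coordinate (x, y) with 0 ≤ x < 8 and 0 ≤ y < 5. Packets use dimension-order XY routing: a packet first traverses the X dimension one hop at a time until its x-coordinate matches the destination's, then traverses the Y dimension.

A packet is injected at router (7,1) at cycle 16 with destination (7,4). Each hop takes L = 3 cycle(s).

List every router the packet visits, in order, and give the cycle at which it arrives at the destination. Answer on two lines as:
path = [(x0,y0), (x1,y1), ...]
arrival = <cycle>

src (7,1)  cyc=16
N→(7,2)  cyc=19
N→(7,3)  cyc=22
N→(7,4)  cyc=25

path = [(7,1), (7,2), (7,3), (7,4)]
arrival = 25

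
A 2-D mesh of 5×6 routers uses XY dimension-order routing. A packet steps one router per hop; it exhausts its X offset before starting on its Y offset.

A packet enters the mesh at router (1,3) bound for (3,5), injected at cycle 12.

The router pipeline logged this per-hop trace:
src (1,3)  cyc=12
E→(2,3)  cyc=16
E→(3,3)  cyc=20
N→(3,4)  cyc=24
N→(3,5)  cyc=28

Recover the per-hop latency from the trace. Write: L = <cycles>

Between hops 0 and 1 the cycle counter advances 16 − 12 = 4.
Per-hop latency L = Δcyc = 4.

L = 4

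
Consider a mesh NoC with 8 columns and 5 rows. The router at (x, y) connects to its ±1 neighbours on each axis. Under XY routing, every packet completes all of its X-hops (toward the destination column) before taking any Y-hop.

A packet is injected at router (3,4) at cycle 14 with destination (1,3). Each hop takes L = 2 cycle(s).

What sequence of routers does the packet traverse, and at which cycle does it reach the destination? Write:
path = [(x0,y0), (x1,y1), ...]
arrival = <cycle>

path = [(3,4), (2,4), (1,4), (1,3)]
arrival = 20

#0 — 3,4 | c14
#1 — 2,4 | c16 | W
#2 — 1,4 | c18 | W
#3 — 1,3 | c20 | S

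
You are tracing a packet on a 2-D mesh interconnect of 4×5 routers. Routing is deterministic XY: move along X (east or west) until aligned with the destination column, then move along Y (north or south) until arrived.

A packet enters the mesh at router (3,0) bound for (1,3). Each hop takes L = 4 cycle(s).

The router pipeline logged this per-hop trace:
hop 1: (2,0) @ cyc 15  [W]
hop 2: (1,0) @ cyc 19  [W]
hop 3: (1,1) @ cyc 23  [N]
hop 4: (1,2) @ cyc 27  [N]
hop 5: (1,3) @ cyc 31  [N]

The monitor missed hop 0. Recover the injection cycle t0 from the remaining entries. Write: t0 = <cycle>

t0 = 11

cyc[1] = 15 and cyc[k] = t0 + k·L for every k.
So t0 = 15 − 1·4 = 11.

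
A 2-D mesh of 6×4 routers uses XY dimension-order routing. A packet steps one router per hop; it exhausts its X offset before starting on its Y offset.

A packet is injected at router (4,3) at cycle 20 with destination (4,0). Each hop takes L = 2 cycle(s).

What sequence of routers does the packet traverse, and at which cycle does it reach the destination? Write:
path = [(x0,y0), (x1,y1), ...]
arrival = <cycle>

path = [(4,3), (4,2), (4,1), (4,0)]
arrival = 26

[0] x=4 y=3 t=20
[1] x=4 y=2 t=22 →S
[2] x=4 y=1 t=24 →S
[3] x=4 y=0 t=26 →S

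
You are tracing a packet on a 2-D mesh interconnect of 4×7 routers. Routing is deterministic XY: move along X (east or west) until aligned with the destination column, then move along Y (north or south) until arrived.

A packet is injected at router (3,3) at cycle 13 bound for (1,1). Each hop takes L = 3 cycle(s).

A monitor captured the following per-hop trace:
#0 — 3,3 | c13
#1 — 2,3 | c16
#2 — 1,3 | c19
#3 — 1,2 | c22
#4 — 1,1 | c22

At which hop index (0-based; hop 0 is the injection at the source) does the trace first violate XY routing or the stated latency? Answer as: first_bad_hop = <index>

  1: Δx=-1 Δy=+0 Δt=3 [ok]
  2: Δx=-1 Δy=+0 Δt=3 [ok]
  3: Δx=+0 Δy=-1 Δt=3 [ok]
  4: Δx=+0 Δy=-1 Δt=0 [BAD: Δcyc=0≠L]

first_bad_hop = 4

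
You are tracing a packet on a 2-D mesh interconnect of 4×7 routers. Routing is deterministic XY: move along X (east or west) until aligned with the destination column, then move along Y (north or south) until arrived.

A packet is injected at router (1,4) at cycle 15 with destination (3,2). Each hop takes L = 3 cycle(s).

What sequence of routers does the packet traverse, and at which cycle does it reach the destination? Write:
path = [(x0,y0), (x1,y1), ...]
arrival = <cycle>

hop 0: (1,4) @ cyc 15
hop 1: (2,4) @ cyc 18  [E]
hop 2: (3,4) @ cyc 21  [E]
hop 3: (3,3) @ cyc 24  [S]
hop 4: (3,2) @ cyc 27  [S]

path = [(1,4), (2,4), (3,4), (3,3), (3,2)]
arrival = 27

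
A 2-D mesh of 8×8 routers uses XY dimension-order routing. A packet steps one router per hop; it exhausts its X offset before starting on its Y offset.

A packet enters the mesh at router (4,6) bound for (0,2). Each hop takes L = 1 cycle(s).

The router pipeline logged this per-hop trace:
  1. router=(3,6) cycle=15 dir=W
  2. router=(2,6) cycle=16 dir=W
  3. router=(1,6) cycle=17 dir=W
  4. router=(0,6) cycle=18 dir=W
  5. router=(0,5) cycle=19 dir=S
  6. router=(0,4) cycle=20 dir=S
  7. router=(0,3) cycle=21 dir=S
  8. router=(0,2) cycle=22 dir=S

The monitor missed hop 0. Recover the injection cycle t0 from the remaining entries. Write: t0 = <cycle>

The first recorded entry is hop 1 at cycle 15.
So t0 = 15 − 1·1 = 14.

t0 = 14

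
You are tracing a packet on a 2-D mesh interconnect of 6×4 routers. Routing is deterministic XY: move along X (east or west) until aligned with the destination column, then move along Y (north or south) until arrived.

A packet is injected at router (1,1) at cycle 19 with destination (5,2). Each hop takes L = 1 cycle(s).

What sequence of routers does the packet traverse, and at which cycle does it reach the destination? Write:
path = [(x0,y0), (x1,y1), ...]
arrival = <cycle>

path = [(1,1), (2,1), (3,1), (4,1), (5,1), (5,2)]
arrival = 24

[0] x=1 y=1 t=19
[1] x=2 y=1 t=20 →E
[2] x=3 y=1 t=21 →E
[3] x=4 y=1 t=22 →E
[4] x=5 y=1 t=23 →E
[5] x=5 y=2 t=24 →N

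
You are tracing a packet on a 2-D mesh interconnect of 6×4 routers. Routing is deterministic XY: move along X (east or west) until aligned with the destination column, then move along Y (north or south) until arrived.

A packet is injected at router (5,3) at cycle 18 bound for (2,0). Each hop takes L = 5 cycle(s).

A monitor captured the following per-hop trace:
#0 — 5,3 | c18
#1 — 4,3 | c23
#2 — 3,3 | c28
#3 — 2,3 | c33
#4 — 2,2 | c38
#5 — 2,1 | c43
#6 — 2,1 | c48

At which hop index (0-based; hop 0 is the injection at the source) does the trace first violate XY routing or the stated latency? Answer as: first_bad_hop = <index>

check 1→ d=(-1,0) cyc+5: ok
check 2→ d=(-1,0) cyc+5: ok
check 3→ d=(-1,0) cyc+5: ok
check 4→ d=(0,-1) cyc+5: ok
check 5→ d=(0,-1) cyc+5: ok
check 6→ d=(0,0) cyc+5: BAD: non-unit step

first_bad_hop = 6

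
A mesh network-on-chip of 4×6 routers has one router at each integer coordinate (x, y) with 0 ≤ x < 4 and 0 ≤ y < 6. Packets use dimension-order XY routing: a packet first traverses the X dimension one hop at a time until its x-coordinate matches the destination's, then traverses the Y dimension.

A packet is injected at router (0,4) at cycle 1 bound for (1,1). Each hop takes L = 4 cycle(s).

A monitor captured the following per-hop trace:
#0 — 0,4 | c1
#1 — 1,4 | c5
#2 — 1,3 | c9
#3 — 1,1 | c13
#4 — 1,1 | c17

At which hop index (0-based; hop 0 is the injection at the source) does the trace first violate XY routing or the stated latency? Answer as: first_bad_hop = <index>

first_bad_hop = 3

[1] (+1,+0) / 4c ⇒ ok
[2] (+0,-1) / 4c ⇒ ok
[3] (+0,-2) / 4c ⇒ BAD: non-unit step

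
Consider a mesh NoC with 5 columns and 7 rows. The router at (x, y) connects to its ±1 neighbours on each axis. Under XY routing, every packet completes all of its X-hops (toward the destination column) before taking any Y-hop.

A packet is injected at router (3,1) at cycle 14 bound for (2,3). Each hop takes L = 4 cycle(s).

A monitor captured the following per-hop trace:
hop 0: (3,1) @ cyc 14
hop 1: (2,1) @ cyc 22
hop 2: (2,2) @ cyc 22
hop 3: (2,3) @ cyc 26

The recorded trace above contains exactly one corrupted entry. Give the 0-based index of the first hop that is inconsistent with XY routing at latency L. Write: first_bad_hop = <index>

check 1→ d=(-1,0) cyc+8: BAD: Δcyc=8≠L

first_bad_hop = 1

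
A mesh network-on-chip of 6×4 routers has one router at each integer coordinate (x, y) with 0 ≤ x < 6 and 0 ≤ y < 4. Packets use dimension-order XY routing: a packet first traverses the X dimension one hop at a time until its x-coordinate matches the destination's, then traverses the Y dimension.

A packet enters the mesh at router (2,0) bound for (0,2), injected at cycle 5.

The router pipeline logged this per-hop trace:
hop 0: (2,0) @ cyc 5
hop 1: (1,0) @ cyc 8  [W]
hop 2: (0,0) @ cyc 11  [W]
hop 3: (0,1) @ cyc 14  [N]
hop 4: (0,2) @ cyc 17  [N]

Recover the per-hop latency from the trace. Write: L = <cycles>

Between hops 0 and 1 the cycle counter advances 8 − 5 = 3.
Per-hop latency L = Δcyc = 3.

L = 3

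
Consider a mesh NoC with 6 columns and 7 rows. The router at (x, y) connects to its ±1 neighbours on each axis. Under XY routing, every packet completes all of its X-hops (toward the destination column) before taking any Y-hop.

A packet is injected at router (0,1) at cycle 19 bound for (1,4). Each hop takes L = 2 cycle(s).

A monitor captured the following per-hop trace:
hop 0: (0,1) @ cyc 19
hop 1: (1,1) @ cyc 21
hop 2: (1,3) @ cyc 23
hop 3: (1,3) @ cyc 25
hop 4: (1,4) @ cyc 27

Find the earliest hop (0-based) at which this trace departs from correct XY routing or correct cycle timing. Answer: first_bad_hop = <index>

[1] (+1,+0) / 2c ⇒ ok
[2] (+0,+2) / 2c ⇒ BAD: non-unit step

first_bad_hop = 2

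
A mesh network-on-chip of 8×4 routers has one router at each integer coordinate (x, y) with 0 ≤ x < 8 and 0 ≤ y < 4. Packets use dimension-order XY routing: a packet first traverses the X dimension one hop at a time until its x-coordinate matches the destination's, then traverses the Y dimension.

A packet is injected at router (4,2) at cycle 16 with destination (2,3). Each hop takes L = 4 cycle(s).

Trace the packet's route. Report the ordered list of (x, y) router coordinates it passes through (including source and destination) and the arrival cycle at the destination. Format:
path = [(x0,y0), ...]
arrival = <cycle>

path = [(4,2), (3,2), (2,2), (2,3)]
arrival = 28

hop 0: (4,2) @ cyc 16
hop 1: (3,2) @ cyc 20  [W]
hop 2: (2,2) @ cyc 24  [W]
hop 3: (2,3) @ cyc 28  [N]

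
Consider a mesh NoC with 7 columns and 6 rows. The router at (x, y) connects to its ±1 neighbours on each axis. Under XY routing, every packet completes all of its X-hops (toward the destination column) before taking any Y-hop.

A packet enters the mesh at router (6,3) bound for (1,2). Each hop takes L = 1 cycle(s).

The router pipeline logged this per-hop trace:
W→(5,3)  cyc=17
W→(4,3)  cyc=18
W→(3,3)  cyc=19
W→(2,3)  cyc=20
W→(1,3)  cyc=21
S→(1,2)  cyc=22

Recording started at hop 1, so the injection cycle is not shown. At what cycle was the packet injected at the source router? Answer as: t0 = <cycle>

Hop 1 reached at cycle 17; hop k is at t0 + k·L.
So t0 = 17 − 1·1 = 16.

t0 = 16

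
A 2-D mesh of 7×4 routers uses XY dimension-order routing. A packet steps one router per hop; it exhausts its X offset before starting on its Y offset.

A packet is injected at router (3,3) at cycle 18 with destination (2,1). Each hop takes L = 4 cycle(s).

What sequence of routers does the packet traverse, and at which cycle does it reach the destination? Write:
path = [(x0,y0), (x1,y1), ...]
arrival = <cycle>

path = [(3,3), (2,3), (2,2), (2,1)]
arrival = 30

#0 — 3,3 | c18
#1 — 2,3 | c22 | W
#2 — 2,2 | c26 | S
#3 — 2,1 | c30 | S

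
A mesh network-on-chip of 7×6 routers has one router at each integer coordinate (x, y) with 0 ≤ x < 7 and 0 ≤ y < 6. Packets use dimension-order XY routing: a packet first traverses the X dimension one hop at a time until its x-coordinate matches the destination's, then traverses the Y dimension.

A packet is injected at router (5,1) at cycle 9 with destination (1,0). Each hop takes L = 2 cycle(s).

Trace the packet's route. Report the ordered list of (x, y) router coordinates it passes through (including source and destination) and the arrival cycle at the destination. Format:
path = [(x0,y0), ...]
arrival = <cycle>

path = [(5,1), (4,1), (3,1), (2,1), (1,1), (1,0)]
arrival = 19

[0] x=5 y=1 t=9
[1] x=4 y=1 t=11 →W
[2] x=3 y=1 t=13 →W
[3] x=2 y=1 t=15 →W
[4] x=1 y=1 t=17 →W
[5] x=1 y=0 t=19 →S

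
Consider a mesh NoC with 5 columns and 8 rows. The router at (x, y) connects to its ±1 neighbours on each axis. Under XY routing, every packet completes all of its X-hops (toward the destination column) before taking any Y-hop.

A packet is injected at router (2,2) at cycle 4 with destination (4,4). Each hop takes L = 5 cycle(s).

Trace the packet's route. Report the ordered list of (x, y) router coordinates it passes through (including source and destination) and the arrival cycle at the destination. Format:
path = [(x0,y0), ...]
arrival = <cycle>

path = [(2,2), (3,2), (4,2), (4,3), (4,4)]
arrival = 24

  0. router=(2,2) cycle=4 (inject)
  1. router=(3,2) cycle=9 dir=E
  2. router=(4,2) cycle=14 dir=E
  3. router=(4,3) cycle=19 dir=N
  4. router=(4,4) cycle=24 dir=N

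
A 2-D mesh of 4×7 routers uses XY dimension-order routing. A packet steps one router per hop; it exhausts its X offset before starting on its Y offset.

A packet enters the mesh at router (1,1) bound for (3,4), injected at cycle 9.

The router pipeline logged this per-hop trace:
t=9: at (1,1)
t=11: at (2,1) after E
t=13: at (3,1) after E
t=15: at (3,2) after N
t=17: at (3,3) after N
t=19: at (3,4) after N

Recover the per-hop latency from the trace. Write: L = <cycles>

L = 2

Between hops 0 and 1 the cycle counter advances 11 − 9 = 2.
Per-hop latency L = Δcyc = 2.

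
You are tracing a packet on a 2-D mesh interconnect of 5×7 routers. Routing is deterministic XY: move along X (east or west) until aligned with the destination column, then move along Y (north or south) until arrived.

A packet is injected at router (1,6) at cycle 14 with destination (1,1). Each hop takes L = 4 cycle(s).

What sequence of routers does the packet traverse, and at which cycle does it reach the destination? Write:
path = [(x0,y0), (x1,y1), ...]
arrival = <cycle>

path = [(1,6), (1,5), (1,4), (1,3), (1,2), (1,1)]
arrival = 34

  0. router=(1,6) cycle=14 (inject)
  1. router=(1,5) cycle=18 dir=S
  2. router=(1,4) cycle=22 dir=S
  3. router=(1,3) cycle=26 dir=S
  4. router=(1,2) cycle=30 dir=S
  5. router=(1,1) cycle=34 dir=S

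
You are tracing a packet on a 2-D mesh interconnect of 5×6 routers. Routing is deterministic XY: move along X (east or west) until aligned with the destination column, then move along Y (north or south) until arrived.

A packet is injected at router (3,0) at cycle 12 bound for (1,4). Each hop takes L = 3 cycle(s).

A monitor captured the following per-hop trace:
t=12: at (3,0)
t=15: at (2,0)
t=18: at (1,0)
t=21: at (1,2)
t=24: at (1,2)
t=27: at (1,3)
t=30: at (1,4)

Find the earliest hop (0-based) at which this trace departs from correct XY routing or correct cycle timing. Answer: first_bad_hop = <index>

first_bad_hop = 3

[1] (-1,+0) / 3c ⇒ ok
[2] (-1,+0) / 3c ⇒ ok
[3] (+0,+2) / 3c ⇒ BAD: non-unit step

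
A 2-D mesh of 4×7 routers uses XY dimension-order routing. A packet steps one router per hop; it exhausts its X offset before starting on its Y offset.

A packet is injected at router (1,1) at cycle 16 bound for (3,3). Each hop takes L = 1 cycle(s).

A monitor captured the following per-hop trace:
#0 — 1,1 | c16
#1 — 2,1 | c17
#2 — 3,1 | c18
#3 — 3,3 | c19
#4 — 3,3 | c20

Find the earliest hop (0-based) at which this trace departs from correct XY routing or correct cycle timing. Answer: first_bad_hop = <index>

first_bad_hop = 3

[1] (+1,+0) / 1c ⇒ ok
[2] (+1,+0) / 1c ⇒ ok
[3] (+0,+2) / 1c ⇒ BAD: non-unit step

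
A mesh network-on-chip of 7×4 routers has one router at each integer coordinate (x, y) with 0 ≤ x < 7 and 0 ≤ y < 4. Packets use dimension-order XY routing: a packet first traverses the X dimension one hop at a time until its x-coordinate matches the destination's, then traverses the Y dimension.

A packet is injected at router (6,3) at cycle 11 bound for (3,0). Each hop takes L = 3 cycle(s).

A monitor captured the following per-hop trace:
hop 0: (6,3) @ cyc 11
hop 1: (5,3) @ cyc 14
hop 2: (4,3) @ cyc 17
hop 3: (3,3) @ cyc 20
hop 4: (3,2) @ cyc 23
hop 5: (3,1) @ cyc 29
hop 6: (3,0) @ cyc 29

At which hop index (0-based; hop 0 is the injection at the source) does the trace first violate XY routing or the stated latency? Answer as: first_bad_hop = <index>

first_bad_hop = 5

  1: Δx=-1 Δy=+0 Δt=3 [ok]
  2: Δx=-1 Δy=+0 Δt=3 [ok]
  3: Δx=-1 Δy=+0 Δt=3 [ok]
  4: Δx=+0 Δy=-1 Δt=3 [ok]
  5: Δx=+0 Δy=-1 Δt=6 [BAD: Δcyc=6≠L]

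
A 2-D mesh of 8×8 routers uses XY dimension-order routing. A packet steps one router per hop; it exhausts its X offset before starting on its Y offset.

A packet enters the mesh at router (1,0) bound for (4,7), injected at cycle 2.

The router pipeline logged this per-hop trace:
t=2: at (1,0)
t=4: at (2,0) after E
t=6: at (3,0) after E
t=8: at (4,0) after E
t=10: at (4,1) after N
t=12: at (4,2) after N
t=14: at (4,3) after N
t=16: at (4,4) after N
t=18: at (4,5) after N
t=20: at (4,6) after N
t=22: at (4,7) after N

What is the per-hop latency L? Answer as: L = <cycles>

cyc[1] − cyc[0] = 4 − 2 = 2.
Each hop adds L, hence L = 2.

L = 2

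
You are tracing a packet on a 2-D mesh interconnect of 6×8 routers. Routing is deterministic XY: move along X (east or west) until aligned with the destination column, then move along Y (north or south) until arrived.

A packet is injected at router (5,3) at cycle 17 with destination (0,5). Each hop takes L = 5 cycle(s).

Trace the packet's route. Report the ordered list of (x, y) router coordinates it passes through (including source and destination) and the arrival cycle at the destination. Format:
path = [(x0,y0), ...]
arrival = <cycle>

path = [(5,3), (4,3), (3,3), (2,3), (1,3), (0,3), (0,4), (0,5)]
arrival = 52

#0 — 5,3 | c17
#1 — 4,3 | c22 | W
#2 — 3,3 | c27 | W
#3 — 2,3 | c32 | W
#4 — 1,3 | c37 | W
#5 — 0,3 | c42 | W
#6 — 0,4 | c47 | N
#7 — 0,5 | c52 | N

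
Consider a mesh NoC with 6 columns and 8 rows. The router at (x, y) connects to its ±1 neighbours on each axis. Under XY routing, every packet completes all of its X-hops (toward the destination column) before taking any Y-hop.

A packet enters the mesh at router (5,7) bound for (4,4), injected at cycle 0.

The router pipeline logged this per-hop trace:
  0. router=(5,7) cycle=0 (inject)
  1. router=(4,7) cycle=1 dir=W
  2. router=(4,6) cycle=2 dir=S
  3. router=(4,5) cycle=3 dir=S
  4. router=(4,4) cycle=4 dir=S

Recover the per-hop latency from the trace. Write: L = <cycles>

L = 1

From hop 0 (0) to hop 1 (1): +1 cycles.
Each hop adds L, hence L = 1.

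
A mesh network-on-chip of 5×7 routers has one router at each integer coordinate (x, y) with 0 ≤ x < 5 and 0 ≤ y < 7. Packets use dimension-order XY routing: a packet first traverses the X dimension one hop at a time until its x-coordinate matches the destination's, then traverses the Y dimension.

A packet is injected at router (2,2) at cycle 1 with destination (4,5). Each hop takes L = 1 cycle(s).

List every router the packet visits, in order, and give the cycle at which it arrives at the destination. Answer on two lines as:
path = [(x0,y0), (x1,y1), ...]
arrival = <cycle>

[0] x=2 y=2 t=1
[1] x=3 y=2 t=2 →E
[2] x=4 y=2 t=3 →E
[3] x=4 y=3 t=4 →N
[4] x=4 y=4 t=5 →N
[5] x=4 y=5 t=6 →N

path = [(2,2), (3,2), (4,2), (4,3), (4,4), (4,5)]
arrival = 6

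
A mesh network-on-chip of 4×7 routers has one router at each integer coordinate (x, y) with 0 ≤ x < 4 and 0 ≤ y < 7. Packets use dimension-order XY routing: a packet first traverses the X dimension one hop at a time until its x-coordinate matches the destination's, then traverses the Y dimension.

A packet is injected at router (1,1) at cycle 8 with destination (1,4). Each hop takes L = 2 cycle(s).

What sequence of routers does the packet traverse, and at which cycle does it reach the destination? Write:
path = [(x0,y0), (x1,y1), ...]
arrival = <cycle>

path = [(1,1), (1,2), (1,3), (1,4)]
arrival = 14

t=8: at (1,1)
t=10: at (1,2) after N
t=12: at (1,3) after N
t=14: at (1,4) after N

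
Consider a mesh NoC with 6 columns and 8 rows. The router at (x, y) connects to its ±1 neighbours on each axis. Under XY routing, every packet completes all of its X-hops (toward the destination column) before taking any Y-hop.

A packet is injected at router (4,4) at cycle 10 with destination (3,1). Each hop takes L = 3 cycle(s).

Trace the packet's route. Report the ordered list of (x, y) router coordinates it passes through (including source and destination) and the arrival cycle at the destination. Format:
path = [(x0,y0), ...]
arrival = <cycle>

path = [(4,4), (3,4), (3,3), (3,2), (3,1)]
arrival = 22

  0. router=(4,4) cycle=10 (inject)
  1. router=(3,4) cycle=13 dir=W
  2. router=(3,3) cycle=16 dir=S
  3. router=(3,2) cycle=19 dir=S
  4. router=(3,1) cycle=22 dir=S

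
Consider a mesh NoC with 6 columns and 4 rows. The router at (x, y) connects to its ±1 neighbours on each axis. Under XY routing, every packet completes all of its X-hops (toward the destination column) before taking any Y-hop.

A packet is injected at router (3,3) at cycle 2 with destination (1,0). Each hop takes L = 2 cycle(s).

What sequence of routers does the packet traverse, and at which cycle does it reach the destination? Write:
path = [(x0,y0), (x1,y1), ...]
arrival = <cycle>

#0 — 3,3 | c2
#1 — 2,3 | c4 | W
#2 — 1,3 | c6 | W
#3 — 1,2 | c8 | S
#4 — 1,1 | c10 | S
#5 — 1,0 | c12 | S

path = [(3,3), (2,3), (1,3), (1,2), (1,1), (1,0)]
arrival = 12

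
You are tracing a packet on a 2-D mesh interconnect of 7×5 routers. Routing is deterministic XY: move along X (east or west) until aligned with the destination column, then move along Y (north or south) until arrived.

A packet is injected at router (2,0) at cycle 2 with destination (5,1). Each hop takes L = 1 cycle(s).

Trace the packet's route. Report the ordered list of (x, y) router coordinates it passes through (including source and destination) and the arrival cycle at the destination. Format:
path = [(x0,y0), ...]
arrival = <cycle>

#0 — 2,0 | c2
#1 — 3,0 | c3 | E
#2 — 4,0 | c4 | E
#3 — 5,0 | c5 | E
#4 — 5,1 | c6 | N

path = [(2,0), (3,0), (4,0), (5,0), (5,1)]
arrival = 6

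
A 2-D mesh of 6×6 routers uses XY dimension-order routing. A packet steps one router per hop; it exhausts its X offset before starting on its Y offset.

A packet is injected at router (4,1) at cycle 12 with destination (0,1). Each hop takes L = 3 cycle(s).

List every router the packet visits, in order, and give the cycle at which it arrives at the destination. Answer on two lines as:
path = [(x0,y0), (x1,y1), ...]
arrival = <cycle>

path = [(4,1), (3,1), (2,1), (1,1), (0,1)]
arrival = 24

#0 — 4,1 | c12
#1 — 3,1 | c15 | W
#2 — 2,1 | c18 | W
#3 — 1,1 | c21 | W
#4 — 0,1 | c24 | W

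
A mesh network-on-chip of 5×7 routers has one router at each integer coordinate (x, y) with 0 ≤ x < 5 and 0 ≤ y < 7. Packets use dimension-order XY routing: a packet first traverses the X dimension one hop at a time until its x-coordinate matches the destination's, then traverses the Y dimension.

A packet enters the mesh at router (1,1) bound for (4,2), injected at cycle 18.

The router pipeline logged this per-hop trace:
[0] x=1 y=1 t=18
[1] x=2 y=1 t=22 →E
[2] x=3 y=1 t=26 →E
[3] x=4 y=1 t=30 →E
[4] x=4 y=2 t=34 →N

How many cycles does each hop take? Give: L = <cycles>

From hop 0 (18) to hop 1 (22): +4 cycles.
Each hop adds L, hence L = 4.

L = 4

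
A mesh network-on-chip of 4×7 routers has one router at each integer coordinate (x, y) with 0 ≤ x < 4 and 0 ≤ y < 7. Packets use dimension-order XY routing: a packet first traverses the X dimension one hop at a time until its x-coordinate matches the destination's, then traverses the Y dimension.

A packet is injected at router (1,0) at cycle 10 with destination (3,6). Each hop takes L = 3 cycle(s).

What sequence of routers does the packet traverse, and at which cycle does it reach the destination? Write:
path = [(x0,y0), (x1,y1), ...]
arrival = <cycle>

src (1,0)  cyc=10
E→(2,0)  cyc=13
E→(3,0)  cyc=16
N→(3,1)  cyc=19
N→(3,2)  cyc=22
N→(3,3)  cyc=25
N→(3,4)  cyc=28
N→(3,5)  cyc=31
N→(3,6)  cyc=34

path = [(1,0), (2,0), (3,0), (3,1), (3,2), (3,3), (3,4), (3,5), (3,6)]
arrival = 34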